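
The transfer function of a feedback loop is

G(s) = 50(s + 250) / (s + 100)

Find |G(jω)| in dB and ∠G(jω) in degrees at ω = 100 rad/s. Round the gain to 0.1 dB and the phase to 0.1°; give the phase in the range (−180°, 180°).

39.6 dB, -23.2°

At s = jω = j100:
zero (s+250): 250 + j100 → |·| = √(250²+100²) = √72500 ≈ 269.26, ∠ = arctan(100/250) ≈ 21.80°
pole (s+100): 100 + j100 → |·| = √(100²+100²) = √20000 ≈ 141.42, ∠ = arctan(100/100) ≈ 45.00°
|G| = 50 · 269.26 / 141.42 ≈ 95.199
Gain = 20 log₁₀(95.199) ≈ 39.57 dB
∠G = 21.80° − 45.00° = -23.20°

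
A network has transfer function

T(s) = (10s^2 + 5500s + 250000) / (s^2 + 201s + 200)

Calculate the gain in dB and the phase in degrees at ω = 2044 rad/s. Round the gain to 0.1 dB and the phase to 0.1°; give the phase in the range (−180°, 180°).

20.2 dB, -9.5°

Substitute s = j2044:
Numerator: 10(j2044)^2 + 5500(j2044) + 250000 = -41529360 + j11242000
Denominator: (j2044)^2 + 201(j2044) + 200 = -4177736 + j410844
|N| = √(41529360² + 11242000²) ≈ 4.3024e+07, ∠N ≈ 164.85°
|D| = √(4177736² + 410844²) ≈ 4.1979e+06, ∠D ≈ 174.38°
|T| = 4.3024e+07 / 4.1979e+06 ≈ 10.249
Gain = 20 log₁₀(10.249) ≈ 20.21 dB
∠T = 164.85° − 174.38° = -9.53°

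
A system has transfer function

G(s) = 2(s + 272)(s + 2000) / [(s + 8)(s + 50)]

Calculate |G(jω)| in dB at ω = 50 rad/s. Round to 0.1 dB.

At s = jω = j50:
zero (s+272): 272 + j50 → |·| = √(272²+50²) = √76484 ≈ 276.56, ∠ = arctan(50/272) ≈ 10.42°
zero (s+2000): 2000 + j50 → |·| = √(2000²+50²) = √4002500 ≈ 2000.6, ∠ = arctan(50/2000) ≈ 1.43°
pole (s+8): 8 + j50 → |·| = √(8²+50²) = √2564 ≈ 50.636, ∠ = arctan(50/8) ≈ 80.91°
pole (s+50): 50 + j50 → |·| = √(50²+50²) = √5000 ≈ 70.711, ∠ = arctan(50/50) ≈ 45.00°
|G| = 2 · 5.5329e+05 / 3580.5 ≈ 309.06
Gain = 20 log₁₀(309.06) ≈ 49.80 dB

49.8 dB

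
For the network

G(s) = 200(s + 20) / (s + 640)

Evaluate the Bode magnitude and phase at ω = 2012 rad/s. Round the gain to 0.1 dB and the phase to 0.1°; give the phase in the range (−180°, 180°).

45.6 dB, 17.1°

At s = jω = j2012:
zero (s+20): 20 + j2012 → |·| = √(20²+2012²) = √4048544 ≈ 2012.1, ∠ = arctan(2012/20) ≈ 89.43°
pole (s+640): 640 + j2012 → |·| = √(640²+2012²) = √4457744 ≈ 2111.3, ∠ = arctan(2012/640) ≈ 72.35°
|G| = 200 · 2012.1 / 2111.3 ≈ 190.6
Gain = 20 log₁₀(190.6) ≈ 45.60 dB
∠G = 89.43° − 72.35° = 17.08°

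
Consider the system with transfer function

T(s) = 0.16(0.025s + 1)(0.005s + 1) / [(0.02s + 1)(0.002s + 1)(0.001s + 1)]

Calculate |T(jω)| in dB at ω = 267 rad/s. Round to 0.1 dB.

At ω = 267 rad/s:
zero (1 + j267·0.025) = 1 + j6.675 → |·| ≈ 6.7495, ∠ ≈ 81.48°
zero (1 + j267·0.005) = 1 + j1.335 → |·| ≈ 1.668, ∠ ≈ 53.16°
pole (1 + j267·0.02) = 1 + j5.34 → |·| ≈ 5.4328, ∠ ≈ 79.39°
pole (1 + j267·0.002) = 1 + j0.534 → |·| ≈ 1.1336, ∠ ≈ 28.10°
pole (1 + j267·0.001) = 1 + j0.267 → |·| ≈ 1.035, ∠ ≈ 14.95°
|T| = 0.16 · 6.7495 · 1.668 / (5.4328 · 1.1336 · 1.035) ≈ 0.28259
Gain = 20 log₁₀(0.28259) ≈ -10.98 dB

-11.0 dB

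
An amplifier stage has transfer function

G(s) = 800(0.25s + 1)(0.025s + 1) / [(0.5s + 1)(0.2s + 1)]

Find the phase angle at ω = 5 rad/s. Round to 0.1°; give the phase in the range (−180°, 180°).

At ω = 5 rad/s:
zero (1 + j5·0.25) = 1 + j1.25 → |·| ≈ 1.6008, ∠ ≈ 51.34°
zero (1 + j5·0.025) = 1 + j0.125 → |·| ≈ 1.0078, ∠ ≈ 7.13°
pole (1 + j5·0.5) = 1 + j2.5 → |·| ≈ 2.6926, ∠ ≈ 68.20°
pole (1 + j5·0.2) = 1 + j1 → |·| ≈ 1.4142, ∠ ≈ 45.00°
∠G = (51.34° + 7.13°) − (68.20° + 45.00°) = -54.73°

-54.7°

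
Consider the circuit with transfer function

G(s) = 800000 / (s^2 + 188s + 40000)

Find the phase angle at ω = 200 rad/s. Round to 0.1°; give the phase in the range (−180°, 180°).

-90.0°

At s = jω = j200:
quadratic: (j200)² + 188·j200 + 40000 = 0 + j37600 → |·| ≈ 37600, ∠ ≈ 90.00°
∠G = 0.00° − 90.00° = -90.00°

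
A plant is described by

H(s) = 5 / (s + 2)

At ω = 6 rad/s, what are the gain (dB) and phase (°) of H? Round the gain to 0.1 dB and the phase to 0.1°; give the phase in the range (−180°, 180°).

Substitute s = j6:
Numerator: 5 = 5 + j0
Denominator: (j6) + 2 = 2 + j6
|N| = √(5² + 0²) ≈ 5, ∠N ≈ 0.00°
|D| = √(2² + 6²) ≈ 6.3246, ∠D ≈ 71.57°
|H| = 5 / 6.3246 ≈ 0.79056
Gain = 20 log₁₀(0.79056) ≈ -2.04 dB
∠H = 0.00° − 71.57° = -71.57°

-2.0 dB, -71.6°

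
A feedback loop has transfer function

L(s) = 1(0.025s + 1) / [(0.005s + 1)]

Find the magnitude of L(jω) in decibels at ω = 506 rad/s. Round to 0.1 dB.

13.4 dB

At ω = 506 rad/s:
zero (1 + j506·0.025) = 1 + j12.65 → |·| ≈ 12.689, ∠ ≈ 85.48°
pole (1 + j506·0.005) = 1 + j2.53 → |·| ≈ 2.7205, ∠ ≈ 68.43°
|L| = 1 · 12.689 / (2.7205) ≈ 4.6642
Gain = 20 log₁₀(4.6642) ≈ 13.38 dB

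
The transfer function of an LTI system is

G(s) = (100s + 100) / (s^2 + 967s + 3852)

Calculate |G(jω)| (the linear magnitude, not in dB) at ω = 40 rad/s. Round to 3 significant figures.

0.103

Substitute s = j40:
Numerator: 100(j40) + 100 = 100 + j4000
Denominator: (j40)^2 + 967(j40) + 3852 = 2252 + j38680
|N| = √(100² + 4000²) ≈ 4001.2, ∠N ≈ 88.57°
|D| = √(2252² + 38680²) ≈ 38746, ∠D ≈ 86.67°
|G| = 4001.2 / 38746 ≈ 0.10327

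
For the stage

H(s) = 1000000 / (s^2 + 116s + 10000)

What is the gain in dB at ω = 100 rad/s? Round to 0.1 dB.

At s = jω = j100:
quadratic: (j100)² + 116·j100 + 10000 = 0 + j11600 → |·| ≈ 11600, ∠ ≈ 90.00°
|H| = 1000000 / 11600 ≈ 86.207
Gain = 20 log₁₀(86.207) ≈ 38.71 dB

38.7 dB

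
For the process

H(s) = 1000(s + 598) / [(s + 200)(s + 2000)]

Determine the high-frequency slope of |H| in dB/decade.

-20 dB/decade

Each pole contributes −20 dB/decade at high frequency; each zero contributes +20 dB/decade.
Net: 1 zero(s) − 2 pole(s) → -20 dB/decade.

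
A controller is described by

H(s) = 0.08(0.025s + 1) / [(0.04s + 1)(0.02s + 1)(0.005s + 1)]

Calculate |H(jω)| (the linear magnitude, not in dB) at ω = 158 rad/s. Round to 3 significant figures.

At ω = 158 rad/s:
zero (1 + j158·0.025) = 1 + j3.95 → |·| ≈ 4.0746, ∠ ≈ 75.79°
pole (1 + j158·0.04) = 1 + j6.32 → |·| ≈ 6.3986, ∠ ≈ 81.01°
pole (1 + j158·0.02) = 1 + j3.16 → |·| ≈ 3.3145, ∠ ≈ 72.44°
pole (1 + j158·0.005) = 1 + j0.79 → |·| ≈ 1.2744, ∠ ≈ 38.31°
|H| = 0.08 · 4.0746 / (6.3986 · 3.3145 · 1.2744) ≈ 0.012061

0.0121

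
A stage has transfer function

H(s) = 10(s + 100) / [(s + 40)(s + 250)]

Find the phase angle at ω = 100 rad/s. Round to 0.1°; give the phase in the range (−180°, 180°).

At s = jω = j100:
zero (s+100): 100 + j100 → |·| = √(100²+100²) = √20000 ≈ 141.42, ∠ = arctan(100/100) ≈ 45.00°
pole (s+40): 40 + j100 → |·| = √(40²+100²) = √11600 ≈ 107.7, ∠ = arctan(100/40) ≈ 68.20°
pole (s+250): 250 + j100 → |·| = √(250²+100²) = √72500 ≈ 269.26, ∠ = arctan(100/250) ≈ 21.80°
∠H = 45.00° − 90.00° = -45.00°

-45.0°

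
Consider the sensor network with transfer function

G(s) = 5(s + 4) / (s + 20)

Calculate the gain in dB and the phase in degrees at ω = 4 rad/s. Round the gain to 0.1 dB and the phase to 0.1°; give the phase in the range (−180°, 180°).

At s = jω = j4:
zero (s+4): 4 + j4 → |·| = √(4²+4²) = √32 ≈ 5.6569, ∠ = arctan(4/4) ≈ 45.00°
pole (s+20): 20 + j4 → |·| = √(20²+4²) = √416 ≈ 20.396, ∠ = arctan(4/20) ≈ 11.31°
|G| = 5 · 5.6569 / 20.396 ≈ 1.3868
Gain = 20 log₁₀(1.3868) ≈ 2.84 dB
∠G = 45.00° − 11.31° = 33.69°

2.8 dB, 33.7°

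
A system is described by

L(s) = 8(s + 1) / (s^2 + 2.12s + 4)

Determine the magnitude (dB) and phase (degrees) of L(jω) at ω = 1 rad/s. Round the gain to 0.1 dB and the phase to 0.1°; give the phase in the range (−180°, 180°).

9.8 dB, 9.8°

At s = jω = j1:
zero (s+1): 1 + j1 → |·| = √(1²+1²) = √2 ≈ 1.4142, ∠ = arctan(1/1) ≈ 45.00°
quadratic: (j1)² + 2.12·j1 + 4 = 3 + j2.12 → |·| ≈ 3.6735, ∠ ≈ 35.25°
|L| = 8 · 1.4142 / 3.6735 ≈ 3.0798
Gain = 20 log₁₀(3.0798) ≈ 9.77 dB
∠L = 45.00° − 35.25° = 9.75°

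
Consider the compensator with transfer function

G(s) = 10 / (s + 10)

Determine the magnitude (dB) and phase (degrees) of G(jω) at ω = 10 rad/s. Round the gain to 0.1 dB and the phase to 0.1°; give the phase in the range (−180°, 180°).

-3.0 dB, -45.0°

Substitute s = j10:
Numerator: 10 = 10 + j0
Denominator: (j10) + 10 = 10 + j10
|N| = √(10² + 0²) ≈ 10, ∠N ≈ 0.00°
|D| = √(10² + 10²) ≈ 14.142, ∠D ≈ 45.00°
|G| = 10 / 14.142 ≈ 0.70711
Gain = 20 log₁₀(0.70711) ≈ -3.01 dB
∠G = 0.00° − 45.00° = -45.00°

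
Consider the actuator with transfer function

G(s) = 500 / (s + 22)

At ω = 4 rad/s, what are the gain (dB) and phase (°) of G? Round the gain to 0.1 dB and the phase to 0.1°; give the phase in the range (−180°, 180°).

27.0 dB, -10.3°

Substitute s = j4:
Numerator: 500 = 500 + j0
Denominator: (j4) + 22 = 22 + j4
|N| = √(500² + 0²) ≈ 500, ∠N ≈ 0.00°
|D| = √(22² + 4²) ≈ 22.361, ∠D ≈ 10.30°
|G| = 500 / 22.361 ≈ 22.36
Gain = 20 log₁₀(22.36) ≈ 26.99 dB
∠G = 0.00° − 10.30° = -10.30°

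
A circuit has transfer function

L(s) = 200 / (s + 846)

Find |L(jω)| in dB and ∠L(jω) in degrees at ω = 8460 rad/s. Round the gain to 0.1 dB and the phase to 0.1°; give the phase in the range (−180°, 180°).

-32.6 dB, -84.3°

Substitute s = j8460:
Numerator: 200 = 200 + j0
Denominator: (j8460) + 846 = 846 + j8460
|N| = √(200² + 0²) ≈ 200, ∠N ≈ 0.00°
|D| = √(846² + 8460²) ≈ 8502.2, ∠D ≈ 84.29°
|L| = 200 / 8502.2 ≈ 0.023523
Gain = 20 log₁₀(0.023523) ≈ -32.57 dB
∠L = 0.00° − 84.29° = -84.29°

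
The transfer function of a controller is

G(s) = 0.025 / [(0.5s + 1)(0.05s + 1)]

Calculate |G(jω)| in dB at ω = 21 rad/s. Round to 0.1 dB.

At ω = 21 rad/s:
pole (1 + j21·0.5) = 1 + j10.5 → |·| ≈ 10.548, ∠ ≈ 84.56°
pole (1 + j21·0.05) = 1 + j1.05 → |·| ≈ 1.45, ∠ ≈ 46.40°
|G| = 0.025 · 1 / (10.548 · 1.45) ≈ 0.0016346
Gain = 20 log₁₀(0.0016346) ≈ -55.73 dB

-55.7 dB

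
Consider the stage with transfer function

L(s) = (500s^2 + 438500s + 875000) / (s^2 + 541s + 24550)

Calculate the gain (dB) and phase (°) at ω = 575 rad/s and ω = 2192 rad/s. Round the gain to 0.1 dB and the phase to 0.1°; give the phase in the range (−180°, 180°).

ω = 575: 56.8 dB, -11.4°; ω = 2192: 54.4 dB, -7.9°

Substitute s = j575:
Numerator: 500(j575)^2 + 438500(j575) + 875000 = -164437500 + j252137500
Denominator: (j575)^2 + 541(j575) + 24550 = -306075 + j311075
|N| = √(164437500² + 252137500²) ≈ 3.0102e+08, ∠N ≈ 123.11°
|D| = √(306075² + 311075²) ≈ 4.3641e+05, ∠D ≈ 134.54°
|L| = 3.0102e+08 / 4.3641e+05 ≈ 689.76
Gain = 20 log₁₀(689.76) ≈ 56.77 dB
∠L = 123.11° − 134.54° = -11.43°

Substitute s = j2192:
Numerator: 500(j2192)^2 + 438500(j2192) + 875000 = -2401557000 + j961192000
Denominator: (j2192)^2 + 541(j2192) + 24550 = -4780314 + j1185872
|N| = √(2401557000² + 961192000²) ≈ 2.5868e+09, ∠N ≈ 158.19°
|D| = √(4780314² + 1185872²) ≈ 4.9252e+06, ∠D ≈ 166.07°
|L| = 2.5868e+09 / 4.9252e+06 ≈ 525.22
Gain = 20 log₁₀(525.22) ≈ 54.41 dB
∠L = 158.19° − 166.07° = -7.88°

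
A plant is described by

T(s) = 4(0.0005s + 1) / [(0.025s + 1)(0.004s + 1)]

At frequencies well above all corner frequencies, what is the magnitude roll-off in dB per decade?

-20 dB/decade

Each pole contributes −20 dB/decade at high frequency; each zero contributes +20 dB/decade.
Net: 1 zero(s) − 2 pole(s) → -20 dB/decade.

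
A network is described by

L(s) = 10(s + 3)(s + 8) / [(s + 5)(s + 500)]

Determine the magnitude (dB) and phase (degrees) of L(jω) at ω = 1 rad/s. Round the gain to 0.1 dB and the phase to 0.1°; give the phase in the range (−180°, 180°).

At s = jω = j1:
zero (s+3): 3 + j1 → |·| = √(3²+1²) = √10 ≈ 3.1623, ∠ = arctan(1/3) ≈ 18.43°
zero (s+8): 8 + j1 → |·| = √(8²+1²) = √65 ≈ 8.0623, ∠ = arctan(1/8) ≈ 7.13°
pole (s+5): 5 + j1 → |·| = √(5²+1²) = √26 ≈ 5.099, ∠ = arctan(1/5) ≈ 11.31°
pole (s+500): 500 + j1 → |·| = √(500²+1²) = √250001 ≈ 500, ∠ = arctan(1/500) ≈ 0.11°
|L| = 10 · 25.495 / 2549.5 ≈ 0.1
Gain = 20 log₁₀(0.1) ≈ -20.00 dB
∠L = 25.56° − 11.42° = 14.14°

-20.0 dB, 14.1°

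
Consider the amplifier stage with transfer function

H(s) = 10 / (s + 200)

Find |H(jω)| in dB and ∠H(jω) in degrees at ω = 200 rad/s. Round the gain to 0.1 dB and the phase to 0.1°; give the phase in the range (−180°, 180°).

-29.0 dB, -45.0°

Substitute s = j200:
Numerator: 10 = 10 + j0
Denominator: (j200) + 200 = 200 + j200
|N| = √(10² + 0²) ≈ 10, ∠N ≈ 0.00°
|D| = √(200² + 200²) ≈ 282.84, ∠D ≈ 45.00°
|H| = 10 / 282.84 ≈ 0.035356
Gain = 20 log₁₀(0.035356) ≈ -29.03 dB
∠H = 0.00° − 45.00° = -45.00°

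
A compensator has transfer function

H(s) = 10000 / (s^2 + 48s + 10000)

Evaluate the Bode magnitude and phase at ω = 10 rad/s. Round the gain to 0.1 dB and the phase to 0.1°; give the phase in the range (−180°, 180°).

0.1 dB, -2.8°

At s = jω = j10:
quadratic: (j10)² + 48·j10 + 10000 = 9900 + j480 → |·| ≈ 9911.6, ∠ ≈ 2.78°
|H| = 10000 / 9911.6 ≈ 1.0089
Gain = 20 log₁₀(1.0089) ≈ 0.08 dB
∠H = 0.00° − 2.78° = -2.78°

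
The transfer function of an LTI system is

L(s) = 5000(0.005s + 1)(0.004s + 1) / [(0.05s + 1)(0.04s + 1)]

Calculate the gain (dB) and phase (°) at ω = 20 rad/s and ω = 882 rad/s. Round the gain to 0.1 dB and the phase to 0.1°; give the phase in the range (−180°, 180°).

ω = 20: 68.9 dB, -73.4°; ω = 882: 34.5 dB, -25.7°

At ω = 20 rad/s:
zero (1 + j20·0.005) = 1 + j0.1 → |·| ≈ 1.005, ∠ ≈ 5.71°
zero (1 + j20·0.004) = 1 + j0.08 → |·| ≈ 1.0032, ∠ ≈ 4.57°
pole (1 + j20·0.05) = 1 + j1 → |·| ≈ 1.4142, ∠ ≈ 45.00°
pole (1 + j20·0.04) = 1 + j0.8 → |·| ≈ 1.2806, ∠ ≈ 38.66°
|L| = 5000 · 1.005 · 1.0032 / (1.4142 · 1.2806) ≈ 2783.6
Gain = 20 log₁₀(2783.6) ≈ 68.89 dB
∠L = (5.71° + 4.57°) − (45.00° + 38.66°) = -73.38°

At ω = 882 rad/s:
zero (1 + j882·0.005) = 1 + j4.41 → |·| ≈ 4.522, ∠ ≈ 77.22°
zero (1 + j882·0.004) = 1 + j3.528 → |·| ≈ 3.667, ∠ ≈ 74.17°
pole (1 + j882·0.05) = 1 + j44.1 → |·| ≈ 44.111, ∠ ≈ 88.70°
pole (1 + j882·0.04) = 1 + j35.28 → |·| ≈ 35.294, ∠ ≈ 88.38°
|L| = 5000 · 4.522 · 3.667 / (44.111 · 35.294) ≈ 53.255
Gain = 20 log₁₀(53.255) ≈ 34.53 dB
∠L = (77.22° + 74.17°) − (88.70° + 88.38°) = -25.69°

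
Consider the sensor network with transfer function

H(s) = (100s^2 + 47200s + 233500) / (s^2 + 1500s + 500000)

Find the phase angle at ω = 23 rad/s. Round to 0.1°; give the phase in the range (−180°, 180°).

Substitute s = j23:
Numerator: 100(j23)^2 + 47200(j23) + 233500 = 180600 + j1085600
Denominator: (j23)^2 + 1500(j23) + 500000 = 499471 + j34500
|N| = √(180600² + 1085600²) ≈ 1.1005e+06, ∠N ≈ 80.55°
|D| = √(499471² + 34500²) ≈ 5.0066e+05, ∠D ≈ 3.95°
∠H = 80.55° − 3.95° = 76.60°

76.6°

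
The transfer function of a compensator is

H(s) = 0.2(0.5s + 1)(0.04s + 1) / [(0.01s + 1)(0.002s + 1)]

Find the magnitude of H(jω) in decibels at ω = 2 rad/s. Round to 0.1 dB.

At ω = 2 rad/s:
zero (1 + j2·0.5) = 1 + j1 → |·| ≈ 1.4142, ∠ ≈ 45.00°
zero (1 + j2·0.04) = 1 + j0.08 → |·| ≈ 1.0032, ∠ ≈ 4.57°
pole (1 + j2·0.01) = 1 + j0.02 → |·| ≈ 1.0002, ∠ ≈ 1.15°
pole (1 + j2·0.002) = 1 + j0.004 → |·| ≈ 1, ∠ ≈ 0.23°
|H| = 0.2 · 1.4142 · 1.0032 / (1.0002 · 1) ≈ 0.28369
Gain = 20 log₁₀(0.28369) ≈ -10.94 dB

-10.9 dB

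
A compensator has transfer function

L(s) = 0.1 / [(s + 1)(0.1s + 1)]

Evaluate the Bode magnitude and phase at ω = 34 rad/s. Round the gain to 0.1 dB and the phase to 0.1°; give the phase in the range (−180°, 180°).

At ω = 34 rad/s:
pole (1 + j34·1) = 1 + j34 → |·| ≈ 34.015, ∠ ≈ 88.32°
pole (1 + j34·0.1) = 1 + j3.4 → |·| ≈ 3.544, ∠ ≈ 73.61°
|L| = 0.1 · 1 / (34.015 · 3.544) ≈ 0.00082954
Gain = 20 log₁₀(0.00082954) ≈ -61.62 dB
∠L = (0°) − (88.32° + 73.61°) = -161.93°

-61.6 dB, -161.9°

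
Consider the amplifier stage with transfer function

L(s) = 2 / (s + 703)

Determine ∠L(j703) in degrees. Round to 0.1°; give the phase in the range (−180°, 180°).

Substitute s = j703:
Numerator: 2 = 2 + j0
Denominator: (j703) + 703 = 703 + j703
|N| = √(2² + 0²) ≈ 2, ∠N ≈ 0.00°
|D| = √(703² + 703²) ≈ 994.19, ∠D ≈ 45.00°
∠L = 0.00° − 45.00° = -45.00°

-45.0°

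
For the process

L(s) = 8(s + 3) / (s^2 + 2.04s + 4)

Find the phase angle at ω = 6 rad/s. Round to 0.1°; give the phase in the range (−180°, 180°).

-95.6°

At s = jω = j6:
zero (s+3): 3 + j6 → |·| = √(3²+6²) = √45 ≈ 6.7082, ∠ = arctan(6/3) ≈ 63.43°
quadratic: (j6)² + 2.04·j6 + 4 = -32 + j12.24 → |·| ≈ 34.261, ∠ ≈ 159.07°
∠L = 63.43° − 159.07° = -95.64°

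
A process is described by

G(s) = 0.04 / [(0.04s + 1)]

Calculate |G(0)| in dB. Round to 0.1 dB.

G(0) = 0.04 · 1 / 1 = 0.04
20 log₁₀(0.04) ≈ -27.96 dB

-28.0 dB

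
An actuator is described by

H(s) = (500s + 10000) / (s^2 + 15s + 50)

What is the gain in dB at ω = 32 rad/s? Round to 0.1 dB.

Substitute s = j32:
Numerator: 500(j32) + 10000 = 10000 + j16000
Denominator: (j32)^2 + 15(j32) + 50 = -974 + j480
|N| = √(10000² + 16000²) ≈ 18868, ∠N ≈ 57.99°
|D| = √(974² + 480²) ≈ 1085.9, ∠D ≈ 153.77°
|H| = 18868 / 1085.9 ≈ 17.375
Gain = 20 log₁₀(17.375) ≈ 24.80 dB

24.8 dB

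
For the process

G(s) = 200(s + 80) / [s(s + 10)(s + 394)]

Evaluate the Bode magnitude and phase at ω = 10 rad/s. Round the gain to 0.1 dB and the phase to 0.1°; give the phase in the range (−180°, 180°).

At s = jω = j10:
zero (s+80): 80 + j10 → |·| = √(80²+10²) = √6500 ≈ 80.623, ∠ = arctan(10/80) ≈ 7.13°
pole (s+10): 10 + j10 → |·| = √(10²+10²) = √200 ≈ 14.142, ∠ = arctan(10/10) ≈ 45.00°
pole (s+394): 394 + j10 → |·| = √(394²+10²) = √155336 ≈ 394.13, ∠ = arctan(10/394) ≈ 1.45°
pole at origin: |s| = 10, ∠ = 90.00° (in denominator)
|G| = 200 · 80.623 / 55738 ≈ 0.28929
Gain = 20 log₁₀(0.28929) ≈ -10.77 dB
∠G = 7.13° − 136.45° = -129.32°

-10.8 dB, -129.3°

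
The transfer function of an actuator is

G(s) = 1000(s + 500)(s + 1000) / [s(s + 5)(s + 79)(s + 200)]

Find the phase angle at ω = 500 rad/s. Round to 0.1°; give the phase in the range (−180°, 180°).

At s = jω = j500:
zero (s+500): 500 + j500 → |·| = √(500²+500²) = √500000 ≈ 707.11, ∠ = arctan(500/500) ≈ 45.00°
zero (s+1000): 1000 + j500 → |·| = √(1000²+500²) = √1250000 ≈ 1118, ∠ = arctan(500/1000) ≈ 26.57°
pole (s+5): 5 + j500 → |·| = √(5²+500²) = √250025 ≈ 500.02, ∠ = arctan(500/5) ≈ 89.43°
pole (s+79): 79 + j500 → |·| = √(79²+500²) = √256241 ≈ 506.2, ∠ = arctan(500/79) ≈ 81.02°
pole (s+200): 200 + j500 → |·| = √(200²+500²) = √290000 ≈ 538.52, ∠ = arctan(500/200) ≈ 68.20°
pole at origin: |s| = 500, ∠ = 90.00° (in denominator)
∠G = 71.57° − 328.65° = -257.08° ≡ 102.92° (principal value)

102.9°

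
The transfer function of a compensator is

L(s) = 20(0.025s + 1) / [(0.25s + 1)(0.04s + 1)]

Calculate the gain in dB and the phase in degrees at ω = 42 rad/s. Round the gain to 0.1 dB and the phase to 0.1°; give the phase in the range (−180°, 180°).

3.0 dB, -97.4°

At ω = 42 rad/s:
zero (1 + j42·0.025) = 1 + j1.05 → |·| ≈ 1.45, ∠ ≈ 46.40°
pole (1 + j42·0.25) = 1 + j10.5 → |·| ≈ 10.548, ∠ ≈ 84.56°
pole (1 + j42·0.04) = 1 + j1.68 → |·| ≈ 1.9551, ∠ ≈ 59.24°
|L| = 20 · 1.45 / (10.548 · 1.9551) ≈ 1.4062
Gain = 20 log₁₀(1.4062) ≈ 2.96 dB
∠L = (46.40°) − (84.56° + 59.24°) = -97.40°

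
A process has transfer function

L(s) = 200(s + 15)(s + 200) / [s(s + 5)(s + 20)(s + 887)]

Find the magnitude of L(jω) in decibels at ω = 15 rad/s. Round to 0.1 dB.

At s = jω = j15:
zero (s+15): 15 + j15 → |·| = √(15²+15²) = √450 ≈ 21.213, ∠ = arctan(15/15) ≈ 45.00°
zero (s+200): 200 + j15 → |·| = √(200²+15²) = √40225 ≈ 200.56, ∠ = arctan(15/200) ≈ 4.29°
pole (s+5): 5 + j15 → |·| = √(5²+15²) = √250 ≈ 15.811, ∠ = arctan(15/5) ≈ 71.57°
pole (s+20): 20 + j15 → |·| = √(20²+15²) = √625 ≈ 25, ∠ = arctan(15/20) ≈ 36.87°
pole (s+887): 887 + j15 → |·| = √(887²+15²) = √786994 ≈ 887.13, ∠ = arctan(15/887) ≈ 0.97°
pole at origin: |s| = 15, ∠ = 90.00° (in denominator)
|L| = 200 · 4254.5 / 5.2599e+06 ≈ 0.16177
Gain = 20 log₁₀(0.16177) ≈ -15.82 dB

-15.8 dB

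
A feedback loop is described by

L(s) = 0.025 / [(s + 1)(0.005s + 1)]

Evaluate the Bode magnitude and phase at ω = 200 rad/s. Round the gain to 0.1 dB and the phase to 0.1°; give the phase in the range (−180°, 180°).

At ω = 200 rad/s:
pole (1 + j200·1) = 1 + j200 → |·| ≈ 200, ∠ ≈ 89.71°
pole (1 + j200·0.005) = 1 + j1 → |·| ≈ 1.4142, ∠ ≈ 45.00°
|L| = 0.025 · 1 / (200 · 1.4142) ≈ 8.8389e-05
Gain = 20 log₁₀(8.8389e-05) ≈ -81.07 dB
∠L = (0°) − (89.71° + 45.00°) = -134.71°

-81.1 dB, -134.7°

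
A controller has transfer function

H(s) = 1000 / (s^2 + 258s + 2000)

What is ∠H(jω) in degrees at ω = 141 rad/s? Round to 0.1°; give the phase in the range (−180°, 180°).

Substitute s = j141:
Numerator: 1000 = 1000 + j0
Denominator: (j141)^2 + 258(j141) + 2000 = -17881 + j36378
|N| = √(1000² + 0²) ≈ 1000, ∠N ≈ 0.00°
|D| = √(17881² + 36378²) ≈ 40535, ∠D ≈ 116.18°
∠H = 0.00° − 116.18° = -116.18°

-116.2°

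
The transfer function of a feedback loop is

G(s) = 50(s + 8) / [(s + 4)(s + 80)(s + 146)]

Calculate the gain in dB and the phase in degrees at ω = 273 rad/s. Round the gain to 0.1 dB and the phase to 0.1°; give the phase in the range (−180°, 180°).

-64.9 dB, -136.4°

At s = jω = j273:
zero (s+8): 8 + j273 → |·| = √(8²+273²) = √74593 ≈ 273.12, ∠ = arctan(273/8) ≈ 88.32°
pole (s+4): 4 + j273 → |·| = √(4²+273²) = √74545 ≈ 273.03, ∠ = arctan(273/4) ≈ 89.16°
pole (s+80): 80 + j273 → |·| = √(80²+273²) = √80929 ≈ 284.48, ∠ = arctan(273/80) ≈ 73.67°
pole (s+146): 146 + j273 → |·| = √(146²+273²) = √95845 ≈ 309.59, ∠ = arctan(273/146) ≈ 61.86°
|G| = 50 · 273.12 / 2.4046e+07 ≈ 0.00056791
Gain = 20 log₁₀(0.00056791) ≈ -64.91 dB
∠G = 88.32° − 224.69° = -136.37°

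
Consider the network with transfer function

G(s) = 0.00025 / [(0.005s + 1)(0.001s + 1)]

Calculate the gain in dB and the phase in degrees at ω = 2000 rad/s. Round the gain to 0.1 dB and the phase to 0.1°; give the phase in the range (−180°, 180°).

-99.1 dB, -147.7°

At ω = 2000 rad/s:
pole (1 + j2000·0.005) = 1 + j10 → |·| ≈ 10.05, ∠ ≈ 84.29°
pole (1 + j2000·0.001) = 1 + j2 → |·| ≈ 2.2361, ∠ ≈ 63.43°
|G| = 0.00025 · 1 / (10.05 · 2.2361) ≈ 1.1125e-05
Gain = 20 log₁₀(1.1125e-05) ≈ -99.07 dB
∠G = (0°) − (84.29° + 63.43°) = -147.72°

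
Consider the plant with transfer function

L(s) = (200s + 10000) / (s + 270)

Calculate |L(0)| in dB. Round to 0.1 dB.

L(0) = 10000 / 270 ≈ 37.037
20 log₁₀(37.037) ≈ 31.37 dB

31.4 dB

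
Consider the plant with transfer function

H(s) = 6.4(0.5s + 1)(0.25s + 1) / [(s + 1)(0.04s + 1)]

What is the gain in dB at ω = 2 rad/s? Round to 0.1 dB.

At ω = 2 rad/s:
zero (1 + j2·0.5) = 1 + j1 → |·| ≈ 1.4142, ∠ ≈ 45.00°
zero (1 + j2·0.25) = 1 + j0.5 → |·| ≈ 1.118, ∠ ≈ 26.57°
pole (1 + j2·1) = 1 + j2 → |·| ≈ 2.2361, ∠ ≈ 63.43°
pole (1 + j2·0.04) = 1 + j0.08 → |·| ≈ 1.0032, ∠ ≈ 4.57°
|H| = 6.4 · 1.4142 · 1.118 / (2.2361 · 1.0032) ≈ 4.5108
Gain = 20 log₁₀(4.5108) ≈ 13.09 dB

13.1 dB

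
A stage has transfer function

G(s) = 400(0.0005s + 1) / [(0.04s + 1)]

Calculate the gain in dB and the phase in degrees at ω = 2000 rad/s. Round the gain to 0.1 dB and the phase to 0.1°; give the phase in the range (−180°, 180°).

At ω = 2000 rad/s:
zero (1 + j2000·0.0005) = 1 + j1 → |·| ≈ 1.4142, ∠ ≈ 45.00°
pole (1 + j2000·0.04) = 1 + j80 → |·| ≈ 80.006, ∠ ≈ 89.28°
|G| = 400 · 1.4142 / (80.006) ≈ 7.0705
Gain = 20 log₁₀(7.0705) ≈ 16.99 dB
∠G = (45.00°) − (89.28°) = -44.28°

17.0 dB, -44.3°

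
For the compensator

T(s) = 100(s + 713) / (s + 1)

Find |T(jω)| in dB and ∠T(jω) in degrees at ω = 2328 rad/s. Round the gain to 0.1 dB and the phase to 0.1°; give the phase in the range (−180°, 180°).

40.4 dB, -17.0°

At s = jω = j2328:
zero (s+713): 713 + j2328 → |·| = √(713²+2328²) = √5927953 ≈ 2434.7, ∠ = arctan(2328/713) ≈ 72.97°
pole (s+1): 1 + j2328 → |·| = √(1²+2328²) = √5419585 ≈ 2328, ∠ = arctan(2328/1) ≈ 89.98°
|T| = 100 · 2434.7 / 2328 ≈ 104.58
Gain = 20 log₁₀(104.58) ≈ 40.39 dB
∠T = 72.97° − 89.98° = -17.01°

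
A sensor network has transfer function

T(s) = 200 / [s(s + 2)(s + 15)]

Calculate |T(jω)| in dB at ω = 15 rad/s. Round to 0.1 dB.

At s = jω = j15:
pole (s+2): 2 + j15 → |·| = √(2²+15²) = √229 ≈ 15.133, ∠ = arctan(15/2) ≈ 82.41°
pole (s+15): 15 + j15 → |·| = √(15²+15²) = √450 ≈ 21.213, ∠ = arctan(15/15) ≈ 45.00°
pole at origin: |s| = 15, ∠ = 90.00° (in denominator)
|T| = 200 / 4815.2 ≈ 0.041535
Gain = 20 log₁₀(0.041535) ≈ -27.63 dB

-27.6 dB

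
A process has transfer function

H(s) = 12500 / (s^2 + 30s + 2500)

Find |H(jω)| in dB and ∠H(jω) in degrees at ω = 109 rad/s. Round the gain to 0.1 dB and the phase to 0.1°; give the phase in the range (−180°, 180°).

At s = jω = j109:
quadratic: (j109)² + 30·j109 + 2500 = -9381 + j3270 → |·| ≈ 9934.6, ∠ ≈ 160.78°
|H| = 12500 / 9934.6 ≈ 1.2582
Gain = 20 log₁₀(1.2582) ≈ 1.99 dB
∠H = 0.00° − 160.78° = -160.78°

2.0 dB, -160.8°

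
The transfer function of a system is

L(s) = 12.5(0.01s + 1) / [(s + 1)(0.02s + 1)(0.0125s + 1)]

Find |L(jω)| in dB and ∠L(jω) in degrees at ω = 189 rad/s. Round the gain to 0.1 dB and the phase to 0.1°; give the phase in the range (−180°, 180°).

-37.0 dB, -169.8°

At ω = 189 rad/s:
zero (1 + j189·0.01) = 1 + j1.89 → |·| ≈ 2.1382, ∠ ≈ 62.12°
pole (1 + j189·1) = 1 + j189 → |·| ≈ 189, ∠ ≈ 89.70°
pole (1 + j189·0.02) = 1 + j3.78 → |·| ≈ 3.91, ∠ ≈ 75.18°
pole (1 + j189·0.0125) = 1 + j2.3625 → |·| ≈ 2.5654, ∠ ≈ 67.06°
|L| = 12.5 · 2.1382 / (189 · 3.91 · 2.5654) ≈ 0.014098
Gain = 20 log₁₀(0.014098) ≈ -37.02 dB
∠L = (62.12°) − (89.70° + 75.18° + 67.06°) = -169.82°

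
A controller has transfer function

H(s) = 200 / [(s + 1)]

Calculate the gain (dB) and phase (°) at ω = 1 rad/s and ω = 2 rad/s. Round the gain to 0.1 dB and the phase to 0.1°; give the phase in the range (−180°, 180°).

ω = 1: 43.0 dB, -45.0°; ω = 2: 39.0 dB, -63.4°

At ω = 1 rad/s:
pole (1 + j1·1) = 1 + j1 → |·| ≈ 1.4142, ∠ ≈ 45.00°
|H| = 200 · 1 / (1.4142) ≈ 141.42
Gain = 20 log₁₀(141.42) ≈ 43.01 dB
∠H = (0°) − (45.00°) = -45.00°

At ω = 2 rad/s:
pole (1 + j2·1) = 1 + j2 → |·| ≈ 2.2361, ∠ ≈ 63.43°
|H| = 200 · 1 / (2.2361) ≈ 89.441
Gain = 20 log₁₀(89.441) ≈ 39.03 dB
∠H = (0°) − (63.43°) = -63.43°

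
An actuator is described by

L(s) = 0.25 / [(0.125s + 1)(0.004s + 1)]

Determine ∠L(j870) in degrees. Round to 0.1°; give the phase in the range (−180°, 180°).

At ω = 870 rad/s:
pole (1 + j870·0.125) = 1 + j108.75 → |·| ≈ 108.75, ∠ ≈ 89.47°
pole (1 + j870·0.004) = 1 + j3.48 → |·| ≈ 3.6208, ∠ ≈ 73.97°
∠L = (0°) − (89.47° + 73.97°) = -163.44°

-163.4°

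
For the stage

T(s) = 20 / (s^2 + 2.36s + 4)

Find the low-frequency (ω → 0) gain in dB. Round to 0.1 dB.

T(0) = 20 / 4 = 5
20 log₁₀(5) ≈ 13.98 dB

14.0 dB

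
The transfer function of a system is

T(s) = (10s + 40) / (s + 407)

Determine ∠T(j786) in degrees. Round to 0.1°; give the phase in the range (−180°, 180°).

27.1°

Substitute s = j786:
Numerator: 10(j786) + 40 = 40 + j7860
Denominator: (j786) + 407 = 407 + j786
|N| = √(40² + 7860²) ≈ 7860.1, ∠N ≈ 89.71°
|D| = √(407² + 786²) ≈ 885.12, ∠D ≈ 62.62°
∠T = 89.71° − 62.62° = 27.09°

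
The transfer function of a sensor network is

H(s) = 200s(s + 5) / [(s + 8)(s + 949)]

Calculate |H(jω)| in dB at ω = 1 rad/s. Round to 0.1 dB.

-17.5 dB

At s = jω = j1:
zero (s+5): 5 + j1 → |·| = √(5²+1²) = √26 ≈ 5.099, ∠ = arctan(1/5) ≈ 11.31°
zero at origin: s = j1 → |·| = 1, ∠ = 90.00°
pole (s+8): 8 + j1 → |·| = √(8²+1²) = √65 ≈ 8.0623, ∠ = arctan(1/8) ≈ 7.13°
pole (s+949): 949 + j1 → |·| = √(949²+1²) = √900602 ≈ 949, ∠ = arctan(1/949) ≈ 0.06°
|H| = 200 · 5.099 / 7651.1 ≈ 0.13329
Gain = 20 log₁₀(0.13329) ≈ -17.50 dB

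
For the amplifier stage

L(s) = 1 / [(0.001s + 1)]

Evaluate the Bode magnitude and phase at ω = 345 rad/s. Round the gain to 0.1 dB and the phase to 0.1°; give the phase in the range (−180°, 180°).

At ω = 345 rad/s:
pole (1 + j345·0.001) = 1 + j0.345 → |·| ≈ 1.0578, ∠ ≈ 19.03°
|L| = 1 · 1 / (1.0578) ≈ 0.94536
Gain = 20 log₁₀(0.94536) ≈ -0.49 dB
∠L = (0°) − (19.03°) = -19.03°

-0.5 dB, -19.0°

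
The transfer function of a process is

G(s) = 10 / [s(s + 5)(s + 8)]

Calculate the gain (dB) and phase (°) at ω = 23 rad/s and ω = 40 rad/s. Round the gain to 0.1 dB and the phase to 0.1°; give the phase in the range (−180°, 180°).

ω = 23: -62.4 dB, 121.4°; ω = 40: -76.4 dB, 108.4°

At s = jω = j23:
pole (s+5): 5 + j23 → |·| = √(5²+23²) = √554 ≈ 23.537, ∠ = arctan(23/5) ≈ 77.74°
pole (s+8): 8 + j23 → |·| = √(8²+23²) = √593 ≈ 24.352, ∠ = arctan(23/8) ≈ 70.82°
pole at origin: |s| = 23, ∠ = 90.00° (in denominator)
|G| = 10 / 13183 ≈ 0.00075855
Gain = 20 log₁₀(0.00075855) ≈ -62.40 dB
∠G = 0.00° − 238.56° = -238.56° ≡ 121.44° (principal value)

At s = jω = j40:
pole (s+5): 5 + j40 → |·| = √(5²+40²) = √1625 ≈ 40.311, ∠ = arctan(40/5) ≈ 82.87°
pole (s+8): 8 + j40 → |·| = √(8²+40²) = √1664 ≈ 40.792, ∠ = arctan(40/8) ≈ 78.69°
pole at origin: |s| = 40, ∠ = 90.00° (in denominator)
|G| = 10 / 65775 ≈ 0.00015203
Gain = 20 log₁₀(0.00015203) ≈ -76.36 dB
∠G = 0.00° − 251.56° = -251.56° ≡ 108.44° (principal value)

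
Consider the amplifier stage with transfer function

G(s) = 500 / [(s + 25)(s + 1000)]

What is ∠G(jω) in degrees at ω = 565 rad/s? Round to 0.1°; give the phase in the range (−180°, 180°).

At s = jω = j565:
pole (s+25): 25 + j565 → |·| = √(25²+565²) = √319850 ≈ 565.55, ∠ = arctan(565/25) ≈ 87.47°
pole (s+1000): 1000 + j565 → |·| = √(1000²+565²) = √1319225 ≈ 1148.6, ∠ = arctan(565/1000) ≈ 29.47°
∠G = 0.00° − 116.94° = -116.94°

-116.9°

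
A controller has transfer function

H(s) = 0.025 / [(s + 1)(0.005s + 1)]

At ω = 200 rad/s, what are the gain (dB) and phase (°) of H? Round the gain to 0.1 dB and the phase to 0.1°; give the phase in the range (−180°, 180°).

At ω = 200 rad/s:
pole (1 + j200·1) = 1 + j200 → |·| ≈ 200, ∠ ≈ 89.71°
pole (1 + j200·0.005) = 1 + j1 → |·| ≈ 1.4142, ∠ ≈ 45.00°
|H| = 0.025 · 1 / (200 · 1.4142) ≈ 8.8389e-05
Gain = 20 log₁₀(8.8389e-05) ≈ -81.07 dB
∠H = (0°) − (89.71° + 45.00°) = -134.71°

-81.1 dB, -134.7°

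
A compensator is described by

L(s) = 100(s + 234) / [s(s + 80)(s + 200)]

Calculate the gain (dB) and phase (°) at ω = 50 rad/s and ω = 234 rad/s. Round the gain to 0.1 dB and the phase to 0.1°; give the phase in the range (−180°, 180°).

At s = jω = j50:
zero (s+234): 234 + j50 → |·| = √(234²+50²) = √57256 ≈ 239.28, ∠ = arctan(50/234) ≈ 12.06°
pole (s+80): 80 + j50 → |·| = √(80²+50²) = √8900 ≈ 94.34, ∠ = arctan(50/80) ≈ 32.01°
pole (s+200): 200 + j50 → |·| = √(200²+50²) = √42500 ≈ 206.16, ∠ = arctan(50/200) ≈ 14.04°
pole at origin: |s| = 50, ∠ = 90.00° (in denominator)
|L| = 100 · 239.28 / 9.7246e+05 ≈ 0.024606
Gain = 20 log₁₀(0.024606) ≈ -32.18 dB
∠L = 12.06° − 136.05° = -123.99°

At s = jω = j234:
zero (s+234): 234 + j234 → |·| = √(234²+234²) = √109512 ≈ 330.93, ∠ = arctan(234/234) ≈ 45.00°
pole (s+80): 80 + j234 → |·| = √(80²+234²) = √61156 ≈ 247.3, ∠ = arctan(234/80) ≈ 71.13°
pole (s+200): 200 + j234 → |·| = √(200²+234²) = √94756 ≈ 307.82, ∠ = arctan(234/200) ≈ 49.48°
pole at origin: |s| = 234, ∠ = 90.00° (in denominator)
|L| = 100 · 330.93 / 1.7813e+07 ≈ 0.0018578
Gain = 20 log₁₀(0.0018578) ≈ -54.62 dB
∠L = 45.00° − 210.61° = -165.61°

ω = 50: -32.2 dB, -124.0°; ω = 234: -54.6 dB, -165.6°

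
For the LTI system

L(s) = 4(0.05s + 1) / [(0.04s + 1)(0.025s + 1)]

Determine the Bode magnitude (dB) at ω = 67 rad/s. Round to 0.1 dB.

8.0 dB

At ω = 67 rad/s:
zero (1 + j67·0.05) = 1 + j3.35 → |·| ≈ 3.4961, ∠ ≈ 73.38°
pole (1 + j67·0.04) = 1 + j2.68 → |·| ≈ 2.8605, ∠ ≈ 69.54°
pole (1 + j67·0.025) = 1 + j1.675 → |·| ≈ 1.9508, ∠ ≈ 59.16°
|L| = 4 · 3.4961 / (2.8605 · 1.9508) ≈ 2.506
Gain = 20 log₁₀(2.506) ≈ 7.98 dB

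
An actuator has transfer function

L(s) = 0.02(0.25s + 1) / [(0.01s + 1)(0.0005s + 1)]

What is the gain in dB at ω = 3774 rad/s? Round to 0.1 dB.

-12.6 dB

At ω = 3774 rad/s:
zero (1 + j3774·0.25) = 1 + j943.5 → |·| ≈ 943.5, ∠ ≈ 89.94°
pole (1 + j3774·0.01) = 1 + j37.74 → |·| ≈ 37.753, ∠ ≈ 88.48°
pole (1 + j3774·0.0005) = 1 + j1.887 → |·| ≈ 2.1356, ∠ ≈ 62.08°
|L| = 0.02 · 943.5 / (37.753 · 2.1356) ≈ 0.23405
Gain = 20 log₁₀(0.23405) ≈ -12.61 dB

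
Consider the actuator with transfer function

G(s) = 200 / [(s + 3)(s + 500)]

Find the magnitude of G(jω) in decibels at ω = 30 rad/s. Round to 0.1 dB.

At s = jω = j30:
pole (s+3): 3 + j30 → |·| = √(3²+30²) = √909 ≈ 30.15, ∠ = arctan(30/3) ≈ 84.29°
pole (s+500): 500 + j30 → |·| = √(500²+30²) = √250900 ≈ 500.9, ∠ = arctan(30/500) ≈ 3.43°
|G| = 200 / 15102 ≈ 0.013243
Gain = 20 log₁₀(0.013243) ≈ -37.56 dB

-37.6 dB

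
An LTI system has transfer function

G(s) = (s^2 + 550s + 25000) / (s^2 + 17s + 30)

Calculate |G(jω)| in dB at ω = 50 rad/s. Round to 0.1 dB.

Substitute s = j50:
Numerator: (j50)^2 + 550(j50) + 25000 = 22500 + j27500
Denominator: (j50)^2 + 17(j50) + 30 = -2470 + j850
|N| = √(22500² + 27500²) ≈ 35532, ∠N ≈ 50.71°
|D| = √(2470² + 850²) ≈ 2612.2, ∠D ≈ 161.01°
|G| = 35532 / 2612.2 ≈ 13.602
Gain = 20 log₁₀(13.602) ≈ 22.67 dB

22.7 dB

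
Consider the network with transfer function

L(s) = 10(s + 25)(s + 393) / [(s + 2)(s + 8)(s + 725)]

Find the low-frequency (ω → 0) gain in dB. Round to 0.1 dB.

18.6 dB

L(0) = 10·25·393 / (2·8·725) ≈ 8.4698
20 log₁₀(8.4698) ≈ 18.56 dB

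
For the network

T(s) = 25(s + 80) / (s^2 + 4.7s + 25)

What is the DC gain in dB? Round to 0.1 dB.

38.1 dB

T(0) = 25·80 / 25 = 80
20 log₁₀(80) ≈ 38.06 dB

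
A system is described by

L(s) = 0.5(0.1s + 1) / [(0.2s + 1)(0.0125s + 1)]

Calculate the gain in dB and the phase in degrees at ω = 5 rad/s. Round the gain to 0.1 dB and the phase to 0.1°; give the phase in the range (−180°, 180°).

-8.1 dB, -22.0°

At ω = 5 rad/s:
zero (1 + j5·0.1) = 1 + j0.5 → |·| ≈ 1.118, ∠ ≈ 26.57°
pole (1 + j5·0.2) = 1 + j1 → |·| ≈ 1.4142, ∠ ≈ 45.00°
pole (1 + j5·0.0125) = 1 + j0.0625 → |·| ≈ 1.002, ∠ ≈ 3.58°
|L| = 0.5 · 1.118 / (1.4142 · 1.002) ≈ 0.39449
Gain = 20 log₁₀(0.39449) ≈ -8.08 dB
∠L = (26.57°) − (45.00° + 3.58°) = -22.01°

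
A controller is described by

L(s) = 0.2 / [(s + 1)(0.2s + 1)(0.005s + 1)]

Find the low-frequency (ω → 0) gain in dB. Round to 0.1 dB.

L(0) = 0.2 · 1 / 1 = 0.2
20 log₁₀(0.2) ≈ -13.98 dB

-14.0 dB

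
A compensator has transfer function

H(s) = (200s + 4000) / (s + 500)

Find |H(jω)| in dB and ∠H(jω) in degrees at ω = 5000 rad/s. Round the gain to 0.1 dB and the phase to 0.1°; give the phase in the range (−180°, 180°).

46.0 dB, 5.5°

Substitute s = j5000:
Numerator: 200(j5000) + 4000 = 4000 + j1000000
Denominator: (j5000) + 500 = 500 + j5000
|N| = √(4000² + 1000000²) ≈ 1e+06, ∠N ≈ 89.77°
|D| = √(500² + 5000²) ≈ 5024.9, ∠D ≈ 84.29°
|H| = 1e+06 / 5024.9 ≈ 199.01
Gain = 20 log₁₀(199.01) ≈ 45.98 dB
∠H = 89.77° − 84.29° = 5.48°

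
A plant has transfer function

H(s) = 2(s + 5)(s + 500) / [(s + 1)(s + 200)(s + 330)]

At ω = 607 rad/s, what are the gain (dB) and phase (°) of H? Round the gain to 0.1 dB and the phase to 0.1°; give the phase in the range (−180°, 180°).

At s = jω = j607:
zero (s+5): 5 + j607 → |·| = √(5²+607²) = √368474 ≈ 607.02, ∠ = arctan(607/5) ≈ 89.53°
zero (s+500): 500 + j607 → |·| = √(500²+607²) = √618449 ≈ 786.42, ∠ = arctan(607/500) ≈ 50.52°
pole (s+1): 1 + j607 → |·| = √(1²+607²) = √368450 ≈ 607, ∠ = arctan(607/1) ≈ 89.91°
pole (s+200): 200 + j607 → |·| = √(200²+607²) = √408449 ≈ 639.1, ∠ = arctan(607/200) ≈ 71.76°
pole (s+330): 330 + j607 → |·| = √(330²+607²) = √477349 ≈ 690.9, ∠ = arctan(607/330) ≈ 61.47°
|H| = 2 · 4.7737e+05 / 2.6802e+08 ≈ 0.0035622
Gain = 20 log₁₀(0.0035622) ≈ -48.97 dB
∠H = 140.05° − 223.14° = -83.09°

-49.0 dB, -83.1°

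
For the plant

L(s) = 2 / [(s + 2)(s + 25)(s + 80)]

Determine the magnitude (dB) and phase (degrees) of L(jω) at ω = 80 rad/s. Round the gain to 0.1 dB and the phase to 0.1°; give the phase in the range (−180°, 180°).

-111.6 dB, 153.8°

At s = jω = j80:
pole (s+2): 2 + j80 → |·| = √(2²+80²) = √6404 ≈ 80.025, ∠ = arctan(80/2) ≈ 88.57°
pole (s+25): 25 + j80 → |·| = √(25²+80²) = √7025 ≈ 83.815, ∠ = arctan(80/25) ≈ 72.65°
pole (s+80): 80 + j80 → |·| = √(80²+80²) = √12800 ≈ 113.14, ∠ = arctan(80/80) ≈ 45.00°
|L| = 2 / 7.5886e+05 ≈ 2.6355e-06
Gain = 20 log₁₀(2.6355e-06) ≈ -111.58 dB
∠L = 0.00° − 206.22° = -206.22° ≡ 153.78° (principal value)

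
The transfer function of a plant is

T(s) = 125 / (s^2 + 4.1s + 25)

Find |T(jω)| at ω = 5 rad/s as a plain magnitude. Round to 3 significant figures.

At s = jω = j5:
quadratic: (j5)² + 4.1·j5 + 25 = 0 + j20.5 → |·| ≈ 20.5, ∠ ≈ 90.00°
|T| = 125 / 20.5 ≈ 6.0976

6.10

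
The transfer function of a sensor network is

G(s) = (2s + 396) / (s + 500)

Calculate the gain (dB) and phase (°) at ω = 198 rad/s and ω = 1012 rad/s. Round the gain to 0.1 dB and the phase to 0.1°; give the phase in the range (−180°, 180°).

ω = 198: 0.4 dB, 23.4°; ω = 1012: 5.2 dB, 15.2°

Substitute s = j198:
Numerator: 2(j198) + 396 = 396 + j396
Denominator: (j198) + 500 = 500 + j198
|N| = √(396² + 396²) ≈ 560.03, ∠N ≈ 45.00°
|D| = √(500² + 198²) ≈ 537.78, ∠D ≈ 21.60°
|G| = 560.03 / 537.78 ≈ 1.0414
Gain = 20 log₁₀(1.0414) ≈ 0.35 dB
∠G = 45.00° − 21.60° = 23.40°

Substitute s = j1012:
Numerator: 2(j1012) + 396 = 396 + j2024
Denominator: (j1012) + 500 = 500 + j1012
|N| = √(396² + 2024²) ≈ 2062.4, ∠N ≈ 78.93°
|D| = √(500² + 1012²) ≈ 1128.8, ∠D ≈ 63.71°
|G| = 2062.4 / 1128.8 ≈ 1.8271
Gain = 20 log₁₀(1.8271) ≈ 5.24 dB
∠G = 78.93° − 63.71° = 15.22°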